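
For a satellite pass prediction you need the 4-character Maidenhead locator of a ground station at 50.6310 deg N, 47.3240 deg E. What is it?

LO30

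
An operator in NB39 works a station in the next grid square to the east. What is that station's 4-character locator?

NB49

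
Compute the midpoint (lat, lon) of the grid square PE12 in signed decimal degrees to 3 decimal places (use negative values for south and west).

-47.500, 123.000

Field P=15, E=4: +15·20° lon, +4·10° lat → SW at lon 120°, lat -50°.
Square 1, 2: +1·2° lon, +2·1° lat → SW at lon 122°, lat -48°.
Cell spans 2° lon × 1° lat. Centre is SW corner plus half of each.
latitude -47.500, longitude 123.000.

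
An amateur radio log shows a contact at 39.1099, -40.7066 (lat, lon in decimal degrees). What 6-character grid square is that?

GM99pc

Offset from 180°W / 90°S: lon 139.2934°, lat 129.1099°.
Field: 139.2934/20 → 6 → G, 129.1099/10 → 12 → M; chars GM.
Square: 19.2934/2 → 9, 9.1099/1 → 9; chars 99.
Subsquare: 1.2934/0.0833333 → 15 → p, 0.1099/0.0416667 → 2 → c; chars pc.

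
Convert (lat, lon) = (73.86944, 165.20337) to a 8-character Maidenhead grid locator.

Offset from 180°W / 90°S: lon 345.20337°, lat 163.86944°.
Field: lon ⌊345.20337/20⌋ = 17 → R; lat ⌊163.86944/10⌋ = 16 → Q.
Square: lon ⌊5.20337/2⌋ = 2; lat ⌊3.86944/1⌋ = 3.
Subsquare: lon ⌊1.20337/0.0833333⌋ = 14 → o; lat ⌊0.86944/0.0416667⌋ = 20 → u.
Extended square: lon ⌊0.03670/0.00833333⌋ = 4; lat ⌊0.03611/0.00416667⌋ = 8.

RQ23ou48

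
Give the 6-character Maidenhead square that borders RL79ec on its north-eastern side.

Longitude subsquare e = 4; +1 → 5 = f.
Latitude subsquare c = 2; +1 → 3 = d.

RL79fd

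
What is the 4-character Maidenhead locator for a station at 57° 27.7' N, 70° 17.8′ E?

MO57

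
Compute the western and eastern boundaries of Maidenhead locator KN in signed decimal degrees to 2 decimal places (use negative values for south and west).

20.00, 40.00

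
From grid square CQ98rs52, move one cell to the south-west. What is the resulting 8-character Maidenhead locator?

CQ98rs41

Longitude extended square 5; −1 → 4.
Latitude extended square 2; −1 → 1.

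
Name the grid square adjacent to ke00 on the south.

Latitude square 0; −1 → -1, wraps to 9, carry into field.
Latitude field E = 4; −1 → 3 = D.
The longitude characters are unchanged.

KD09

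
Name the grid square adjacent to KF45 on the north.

Latitude square 5; +1 → 6.
The longitude characters are unchanged.

KF46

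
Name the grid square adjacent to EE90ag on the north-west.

Longitude subsquare a = 0; −1 → -1, wraps to 23 = x, carry into square.
Longitude square 9; −1 → 8.
Latitude subsquare g = 6; +1 → 7 = h.

EE80xh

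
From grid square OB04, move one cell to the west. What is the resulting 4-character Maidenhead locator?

NB94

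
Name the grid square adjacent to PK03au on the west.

OK93xu

Longitude subsquare a = 0; −1 → -1, wraps to 23 = x, carry into square.
Longitude square 0; −1 → -1, wraps to 9, carry into field.
Longitude field P = 15; −1 → 14 = O.
The latitude characters are unchanged.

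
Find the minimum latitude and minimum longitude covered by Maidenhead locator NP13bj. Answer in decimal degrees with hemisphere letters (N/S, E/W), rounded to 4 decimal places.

63.3750° N, 82.0833° E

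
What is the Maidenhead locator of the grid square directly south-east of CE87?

Longitude square 8; +1 → 9.
Latitude square 7; −1 → 6.

CE96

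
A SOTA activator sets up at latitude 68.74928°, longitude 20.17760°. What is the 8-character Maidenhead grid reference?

KP08cr19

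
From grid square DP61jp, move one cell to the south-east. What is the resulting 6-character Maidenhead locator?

DP61ko

Longitude subsquare j = 9; +1 → 10 = k.
Latitude subsquare p = 15; −1 → 14 = o.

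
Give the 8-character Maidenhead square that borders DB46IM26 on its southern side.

Latitude extended square 6; −1 → 5.
The longitude characters are unchanged.

DB46im25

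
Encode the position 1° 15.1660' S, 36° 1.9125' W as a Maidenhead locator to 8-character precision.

HI18xr69

Shift to the Maidenhead origin (180°W, 90°S): lon 143.96812, lat 88.74723.
Field (20°×10°, letters A–R): lon ⌊143.96812/20⌋ = 7 → H; lat ⌊88.74723/10⌋ = 8 → I.
Square (2°×1°, digits 0–9): lon ⌊3.96812/2⌋ = 1; lat ⌊8.74723/1⌋ = 8.
Subsquare (5′×2.5′, letters a–x): lon ⌊1.96812/0.0833333⌋ = 23 → x; lat ⌊0.74723/0.0416667⌋ = 17 → r.
Extended square (30″×15″, digits 0–9): lon ⌊0.05146/0.00833333⌋ = 6; lat ⌊0.03890/0.00416667⌋ = 9.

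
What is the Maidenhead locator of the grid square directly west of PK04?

OK94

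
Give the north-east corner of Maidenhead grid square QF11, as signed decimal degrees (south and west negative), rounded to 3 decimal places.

-38.000, 144.000

Field Q=16, F=5: +16·20° lon, +5·10° lat → SW at lon 140°, lat -40°.
Square 1, 1: +1·2° lon, +1·1° lat → SW at lon 142°, lat -39°.
Cell spans 2° lon × 1° lat. NE corner is SW corner plus one full cell.
latitude -38.000, longitude 144.000.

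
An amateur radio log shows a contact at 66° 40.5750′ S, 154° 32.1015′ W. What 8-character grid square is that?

BC23rh57

Shift to the Maidenhead origin (180°W, 90°S): lon 25.46498, lat 23.32375.
Field: 25.46498/20 → 1 → B, 23.32375/10 → 2 → C; chars BC.
Square: 5.46498/2 → 2, 3.32375/1 → 3; chars 23.
Subsquare: 1.46498/0.0833333 → 17 → r, 0.32375/0.0416667 → 7 → h; chars rh.
Extended square: 0.04831/0.00833333 → 5, 0.03208/0.00416667 → 7; chars 57.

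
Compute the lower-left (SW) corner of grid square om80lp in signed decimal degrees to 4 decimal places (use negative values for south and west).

30.6250, 116.9167

Field O=14, M=12: +14·20° lon, +12·10° lat → SW at lon 100°, lat 30°.
Square 8, 0: +8·2° lon, +0·1° lat → SW at lon 116°, lat 30°.
Subsquare l=11, p=15: +11·0.0833333° lon, +15·0.0416667° lat → SW at lon 116.917°, lat 30.625°.
latitude 30.6250, longitude 116.9167.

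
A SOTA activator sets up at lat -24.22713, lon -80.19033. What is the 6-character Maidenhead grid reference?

Offset from 180°W / 90°S: lon 99.8097°, lat 65.7729°.
Field (20°×10°, letters A–R): lon ⌊99.8097/20⌋ = 4 → E; lat ⌊65.7729/10⌋ = 6 → G.
Square (2°×1°, digits 0–9): lon ⌊19.8097/2⌋ = 9; lat ⌊5.7729/1⌋ = 5.
Subsquare (5′×2.5′, letters a–x): lon ⌊1.8097/0.0833333⌋ = 21 → v; lat ⌊0.7729/0.0416667⌋ = 18 → s.

EG95vs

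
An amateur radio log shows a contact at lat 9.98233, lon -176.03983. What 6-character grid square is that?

AJ19xx

Add 180° to longitude and 90° to latitude: 3.9602, 99.9823.
Field: lon ⌊3.9602/20⌋ = 0 → A; lat ⌊99.9823/10⌋ = 9 → J.
Square: lon ⌊3.9602/2⌋ = 1; lat ⌊9.9823/1⌋ = 9.
Subsquare: lon ⌊1.9602/0.0833333⌋ = 23 → x; lat ⌊0.9823/0.0416667⌋ = 23 → x.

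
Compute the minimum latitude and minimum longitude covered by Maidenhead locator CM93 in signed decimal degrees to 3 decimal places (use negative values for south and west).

33.000, -122.000

Field C=2, M=12: +2·20° lon, +12·10° lat → SW at lon -140°, lat 30°.
Square 9, 3: +9·2° lon, +3·1° lat → SW at lon -122°, lat 33°.
latitude 33.000, longitude -122.000.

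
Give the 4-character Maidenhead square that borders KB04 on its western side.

Longitude square 0; −1 → -1, wraps to 9, carry into field.
Longitude field K = 10; −1 → 9 = J.
The latitude characters are unchanged.

JB94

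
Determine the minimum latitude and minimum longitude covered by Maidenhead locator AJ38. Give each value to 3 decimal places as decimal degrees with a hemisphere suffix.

8.000° N, 174.000° W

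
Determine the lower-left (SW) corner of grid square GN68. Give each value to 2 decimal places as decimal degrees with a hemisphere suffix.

48.00° N, 48.00° W

Field G=6, N=13: +6·20° lon, +13·10° lat → SW at lon -60°, lat 40°.
Square 6, 8: +6·2° lon, +8·1° lat → SW at lon -48°, lat 48°.
latitude 48.00° N, longitude 48.00° W.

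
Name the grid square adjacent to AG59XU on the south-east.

AG69at

Longitude subsquare x = 23; +1 → 24, wraps to 0 = a, carry into square.
Longitude square 5; +1 → 6.
Latitude subsquare u = 20; −1 → 19 = t.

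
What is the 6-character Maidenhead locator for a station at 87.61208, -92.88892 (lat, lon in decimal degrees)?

ER37no

Add 180° to longitude and 90° to latitude: 87.1111, 177.6121.
Field: 87.1111/20 → 4 → E, 177.6121/10 → 17 → R; chars ER.
Square: 7.1111/2 → 3, 7.6121/1 → 7; chars 37.
Subsquare: 1.1111/0.0833333 → 13 → n, 0.6121/0.0416667 → 14 → o; chars no.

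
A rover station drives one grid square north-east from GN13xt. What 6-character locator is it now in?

Longitude subsquare x = 23; +1 → 24, wraps to 0 = a, carry into square.
Longitude square 1; +1 → 2.
Latitude subsquare t = 19; +1 → 20 = u.

GN23au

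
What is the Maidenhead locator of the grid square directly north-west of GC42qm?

GC42pn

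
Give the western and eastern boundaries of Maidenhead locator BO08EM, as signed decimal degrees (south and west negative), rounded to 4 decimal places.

-159.6667, -159.5833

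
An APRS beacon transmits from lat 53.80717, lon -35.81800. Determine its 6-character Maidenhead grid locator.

HO23ct

Offset from 180°W / 90°S: lon 144.1820°, lat 143.8072°.
Field: 144.1820/20 → 7 → H, 143.8072/10 → 14 → O; chars HO.
Square: 4.1820/2 → 2, 3.8072/1 → 3; chars 23.
Subsquare: 0.1820/0.0833333 → 2 → c, 0.8072/0.0416667 → 19 → t; chars ct.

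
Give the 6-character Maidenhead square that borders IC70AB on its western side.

Longitude subsquare a = 0; −1 → -1, wraps to 23 = x, carry into square.
Longitude square 7; −1 → 6.
The latitude characters are unchanged.

IC60xb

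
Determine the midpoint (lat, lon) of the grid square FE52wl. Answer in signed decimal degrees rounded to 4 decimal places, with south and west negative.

-47.5208, -68.1250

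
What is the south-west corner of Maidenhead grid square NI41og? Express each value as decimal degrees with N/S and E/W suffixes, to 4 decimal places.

8.7500° S, 89.1667° E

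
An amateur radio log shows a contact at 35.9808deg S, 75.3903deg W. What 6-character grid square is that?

FF24ha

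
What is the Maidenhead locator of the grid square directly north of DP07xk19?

Latitude extended square 9; +1 → 10, wraps to 0, carry into subsquare.
Latitude subsquare k = 10; +1 → 11 = l.
The longitude characters are unchanged.

DP07xl10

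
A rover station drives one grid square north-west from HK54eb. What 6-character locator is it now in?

Longitude subsquare e = 4; −1 → 3 = d.
Latitude subsquare b = 1; +1 → 2 = c.

HK54dc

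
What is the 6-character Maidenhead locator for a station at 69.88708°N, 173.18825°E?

RP69ov

Shift to the Maidenhead origin (180°W, 90°S): lon 353.1883, lat 159.8871.
Field: 353.1883/20 → 17 → R, 159.8871/10 → 15 → P; chars RP.
Square: 13.1883/2 → 6, 9.8871/1 → 9; chars 69.
Subsquare: 1.1883/0.0833333 → 14 → o, 0.8871/0.0416667 → 21 → v; chars ov.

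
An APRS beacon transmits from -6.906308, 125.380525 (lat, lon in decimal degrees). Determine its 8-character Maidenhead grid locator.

Offset from 180°W / 90°S: lon 305.38053°, lat 83.09369°.
Field (20°×10°, letters A–R): lon ⌊305.38053/20⌋ = 15 → P; lat ⌊83.09369/10⌋ = 8 → I.
Square (2°×1°, digits 0–9): lon ⌊5.38053/2⌋ = 2; lat ⌊3.09369/1⌋ = 3.
Subsquare (5′×2.5′, letters a–x): lon ⌊1.38053/0.0833333⌋ = 16 → q; lat ⌊0.09369/0.0416667⌋ = 2 → c.
Extended square (30″×15″, digits 0–9): lon ⌊0.04719/0.00833333⌋ = 5; lat ⌊0.01036/0.00416667⌋ = 2.

PI23qc52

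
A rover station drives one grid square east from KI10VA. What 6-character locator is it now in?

KI10wa

Longitude subsquare v = 21; +1 → 22 = w.
The latitude characters are unchanged.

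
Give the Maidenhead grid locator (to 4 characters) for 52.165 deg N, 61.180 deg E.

Add 180° to longitude and 90° to latitude: 241.18, 142.16.
Field (20°×10°, letters A–R): 241.18/20 → 12 → M, 142.16/10 → 14 → O; chars MO.
Square (2°×1°, digits 0–9): 1.18/2 → 0, 2.16/1 → 2; chars 02.

MO02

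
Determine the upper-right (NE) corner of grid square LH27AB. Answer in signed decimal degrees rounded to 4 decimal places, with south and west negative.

-12.9167, 44.0833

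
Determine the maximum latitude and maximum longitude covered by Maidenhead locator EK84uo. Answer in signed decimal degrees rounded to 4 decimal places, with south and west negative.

Field E=4, K=10: +4·20° lon, +10·10° lat → SW at lon -100°, lat 10°.
Square 8, 4: +8·2° lon, +4·1° lat → SW at lon -84°, lat 14°.
Subsquare u=20, o=14: +20·0.0833333° lon, +14·0.0416667° lat → SW at lon -82.3333°, lat 14.5833°.
Cell spans 0.0833333° lon × 0.0416667° lat. NE corner is SW corner plus one full cell.
latitude 14.6250, longitude -82.2500.

14.6250, -82.2500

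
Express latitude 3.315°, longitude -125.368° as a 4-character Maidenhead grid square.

Shift to the Maidenhead origin (180°W, 90°S): lon 54.63, lat 93.31.
Field: lon ⌊54.63/20⌋ = 2 → C; lat ⌊93.31/10⌋ = 9 → J.
Square: lon ⌊14.63/2⌋ = 7; lat ⌊3.31/1⌋ = 3.

CJ73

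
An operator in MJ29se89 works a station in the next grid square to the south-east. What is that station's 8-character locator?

MJ29se98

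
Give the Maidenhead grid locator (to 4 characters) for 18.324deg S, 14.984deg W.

Add 180° to longitude and 90° to latitude: 165.02, 71.68.
Field: 165.02/20 → 8 → I, 71.68/10 → 7 → H; chars IH.
Square: 5.02/2 → 2, 1.68/1 → 1; chars 21.

IH21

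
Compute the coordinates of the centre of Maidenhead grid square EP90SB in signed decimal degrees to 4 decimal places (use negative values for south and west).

60.0625, -80.4583

Field E=4, P=15: +4·20° lon, +15·10° lat → SW at lon -100°, lat 60°.
Square 9, 0: +9·2° lon, +0·1° lat → SW at lon -82°, lat 60°.
Subsquare s=18, b=1: +18·0.0833333° lon, +1·0.0416667° lat → SW at lon -80.5°, lat 60.0417°.
Cell spans 0.0833333° lon × 0.0416667° lat. Centre is SW corner plus half of each.
latitude 60.0625, longitude -80.4583.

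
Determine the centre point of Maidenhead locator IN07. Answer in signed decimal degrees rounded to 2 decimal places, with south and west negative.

47.50, -19.00

Field I=8, N=13: +8·20° lon, +13·10° lat → SW at lon -20°, lat 40°.
Square 0, 7: +0·2° lon, +7·1° lat → SW at lon -20°, lat 47°.
Cell spans 2° lon × 1° lat. Centre is SW corner plus half of each.
latitude 47.50, longitude -19.00.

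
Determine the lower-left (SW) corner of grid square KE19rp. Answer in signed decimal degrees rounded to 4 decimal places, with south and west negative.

Field K=10, E=4: +10·20° lon, +4·10° lat → SW at lon 20°, lat -50°.
Square 1, 9: +1·2° lon, +9·1° lat → SW at lon 22°, lat -41°.
Subsquare r=17, p=15: +17·0.0833333° lon, +15·0.0416667° lat → SW at lon 23.4167°, lat -40.375°.
latitude -40.3750, longitude 23.4167.

-40.3750, 23.4167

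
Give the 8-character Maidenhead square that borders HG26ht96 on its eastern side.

Longitude extended square 9; +1 → 10, wraps to 0, carry into subsquare.
Longitude subsquare h = 7; +1 → 8 = i.
The latitude characters are unchanged.

HG26it06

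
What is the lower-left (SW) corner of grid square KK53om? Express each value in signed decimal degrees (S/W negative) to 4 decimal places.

13.5000, 31.1667

Field K=10, K=10: +10·20° lon, +10·10° lat → SW at lon 20°, lat 10°.
Square 5, 3: +5·2° lon, +3·1° lat → SW at lon 30°, lat 13°.
Subsquare o=14, m=12: +14·0.0833333° lon, +12·0.0416667° lat → SW at lon 31.1667°, lat 13.5°.
latitude 13.5000, longitude 31.1667.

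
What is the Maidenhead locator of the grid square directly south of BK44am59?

BK44am58

Latitude extended square 9; −1 → 8.
The longitude characters are unchanged.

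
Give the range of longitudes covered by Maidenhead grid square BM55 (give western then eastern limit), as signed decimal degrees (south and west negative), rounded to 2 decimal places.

-150.00, -148.00

Field B=1, M=12: +1·20° lon, +12·10° lat → SW at lon -160°, lat 30°.
Square 5, 5: +5·2° lon, +5·1° lat → SW at lon -150°, lat 35°.
Cell spans 2° lon × 1° lat.
west -150.00, east -148.00.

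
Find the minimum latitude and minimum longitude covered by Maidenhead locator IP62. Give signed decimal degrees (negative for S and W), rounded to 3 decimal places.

62.000, -8.000

Field I=8, P=15: +8·20° lon, +15·10° lat → SW at lon -20°, lat 60°.
Square 6, 2: +6·2° lon, +2·1° lat → SW at lon -8°, lat 62°.
latitude 62.000, longitude -8.000.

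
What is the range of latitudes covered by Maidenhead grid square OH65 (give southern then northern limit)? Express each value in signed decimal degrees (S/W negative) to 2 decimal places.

Field O=14, H=7: +14·20° lon, +7·10° lat → SW at lon 100°, lat -20°.
Square 6, 5: +6·2° lon, +5·1° lat → SW at lon 112°, lat -15°.
Cell spans 2° lon × 1° lat.
south -15.00, north -14.00.

-15.00, -14.00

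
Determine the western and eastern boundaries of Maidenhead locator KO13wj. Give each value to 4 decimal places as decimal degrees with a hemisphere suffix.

Field K=10, O=14: +10·20° lon, +14·10° lat → SW at lon 20°, lat 50°.
Square 1, 3: +1·2° lon, +3·1° lat → SW at lon 22°, lat 53°.
Subsquare w=22, j=9: +22·0.0833333° lon, +9·0.0416667° lat → SW at lon 23.8333°, lat 53.375°.
Cell spans 0.0833333° lon × 0.0416667° lat.
west 23.8333° E, east 23.9167° E.

23.8333° E, 23.9167° E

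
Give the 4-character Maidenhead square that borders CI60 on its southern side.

CH69

Latitude square 0; −1 → -1, wraps to 9, carry into field.
Latitude field I = 8; −1 → 7 = H.
The longitude characters are unchanged.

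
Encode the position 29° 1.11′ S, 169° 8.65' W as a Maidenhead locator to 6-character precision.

AG50kx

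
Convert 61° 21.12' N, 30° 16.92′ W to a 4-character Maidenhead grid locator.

HP41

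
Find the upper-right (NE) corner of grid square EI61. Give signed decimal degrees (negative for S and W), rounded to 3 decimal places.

-8.000, -86.000

Field E=4, I=8: +4·20° lon, +8·10° lat → SW at lon -100°, lat -10°.
Square 6, 1: +6·2° lon, +1·1° lat → SW at lon -88°, lat -9°.
Cell spans 2° lon × 1° lat. NE corner is SW corner plus one full cell.
latitude -8.000, longitude -86.000.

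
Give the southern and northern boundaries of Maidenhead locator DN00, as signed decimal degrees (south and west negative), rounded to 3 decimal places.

40.000, 41.000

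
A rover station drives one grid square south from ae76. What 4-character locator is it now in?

AE75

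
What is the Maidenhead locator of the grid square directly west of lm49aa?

LM39xa

Longitude subsquare a = 0; −1 → -1, wraps to 23 = x, carry into square.
Longitude square 4; −1 → 3.
The latitude characters are unchanged.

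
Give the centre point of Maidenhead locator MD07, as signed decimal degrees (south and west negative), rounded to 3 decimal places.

-52.500, 61.000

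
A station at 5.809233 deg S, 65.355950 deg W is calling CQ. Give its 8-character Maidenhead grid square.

FI74he75

Add 180° to longitude and 90° to latitude: 114.64405, 84.19077.
Field: lon ⌊114.64405/20⌋ = 5 → F; lat ⌊84.19077/10⌋ = 8 → I.
Square: lon ⌊14.64405/2⌋ = 7; lat ⌊4.19077/1⌋ = 4.
Subsquare: lon ⌊0.64405/0.0833333⌋ = 7 → h; lat ⌊0.19077/0.0416667⌋ = 4 → e.
Extended square: lon ⌊0.06072/0.00833333⌋ = 7; lat ⌊0.02410/0.00416667⌋ = 5.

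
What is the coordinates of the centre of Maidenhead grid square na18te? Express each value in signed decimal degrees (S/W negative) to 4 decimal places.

Field N=13, A=0: +13·20° lon, +0·10° lat → SW at lon 80°, lat -90°.
Square 1, 8: +1·2° lon, +8·1° lat → SW at lon 82°, lat -82°.
Subsquare t=19, e=4: +19·0.0833333° lon, +4·0.0416667° lat → SW at lon 83.5833°, lat -81.8333°.
Cell spans 0.0833333° lon × 0.0416667° lat. Centre is SW corner plus half of each.
latitude -81.8125, longitude 83.6250.

-81.8125, 83.6250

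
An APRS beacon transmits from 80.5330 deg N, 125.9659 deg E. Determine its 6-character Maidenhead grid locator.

Shift to the Maidenhead origin (180°W, 90°S): lon 305.9659, lat 170.5330.
Field: lon ⌊305.9659/20⌋ = 15 → P; lat ⌊170.5330/10⌋ = 17 → R.
Square: lon ⌊5.9659/2⌋ = 2; lat ⌊0.5330/1⌋ = 0.
Subsquare: lon ⌊1.9659/0.0833333⌋ = 23 → x; lat ⌊0.5330/0.0416667⌋ = 12 → m.

PR20xm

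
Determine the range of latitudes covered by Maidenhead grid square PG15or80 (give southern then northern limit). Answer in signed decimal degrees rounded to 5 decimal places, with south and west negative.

-24.29167, -24.28750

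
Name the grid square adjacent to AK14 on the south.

AK13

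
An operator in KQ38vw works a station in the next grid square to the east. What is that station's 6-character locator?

Longitude subsquare v = 21; +1 → 22 = w.
The latitude characters are unchanged.

KQ38ww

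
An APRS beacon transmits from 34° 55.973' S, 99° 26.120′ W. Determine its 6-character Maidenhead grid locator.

EF05gb

Add 180° to longitude and 90° to latitude: 80.5647, 55.0671.
Field: lon ⌊80.5647/20⌋ = 4 → E; lat ⌊55.0671/10⌋ = 5 → F.
Square: lon ⌊0.5647/2⌋ = 0; lat ⌊5.0671/1⌋ = 5.
Subsquare: lon ⌊0.5647/0.0833333⌋ = 6 → g; lat ⌊0.0671/0.0416667⌋ = 1 → b.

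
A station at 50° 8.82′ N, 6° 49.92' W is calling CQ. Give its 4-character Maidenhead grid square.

Shift to the Maidenhead origin (180°W, 90°S): lon 173.17, lat 140.15.
Field (20°×10°, letters A–R): 173.17/20 → 8 → I, 140.15/10 → 14 → O; chars IO.
Square (2°×1°, digits 0–9): 13.17/2 → 6, 0.15/1 → 0; chars 60.

IO60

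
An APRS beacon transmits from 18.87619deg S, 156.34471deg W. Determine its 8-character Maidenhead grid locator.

Shift to the Maidenhead origin (180°W, 90°S): lon 23.65529, lat 71.12381.
Field: lon ⌊23.65529/20⌋ = 1 → B; lat ⌊71.12381/10⌋ = 7 → H.
Square: lon ⌊3.65529/2⌋ = 1; lat ⌊1.12381/1⌋ = 1.
Subsquare: lon ⌊1.65529/0.0833333⌋ = 19 → t; lat ⌊0.12381/0.0416667⌋ = 2 → c.
Extended square: lon ⌊0.07196/0.00833333⌋ = 8; lat ⌊0.04048/0.00416667⌋ = 9.

BH11tc89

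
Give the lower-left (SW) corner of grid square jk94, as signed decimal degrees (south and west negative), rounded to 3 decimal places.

Field J=9, K=10: +9·20° lon, +10·10° lat → SW at lon 0°, lat 10°.
Square 9, 4: +9·2° lon, +4·1° lat → SW at lon 18°, lat 14°.
latitude 14.000, longitude 18.000.

14.000, 18.000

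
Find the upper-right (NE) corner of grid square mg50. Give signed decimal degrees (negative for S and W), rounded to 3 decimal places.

Field M=12, G=6: +12·20° lon, +6·10° lat → SW at lon 60°, lat -30°.
Square 5, 0: +5·2° lon, +0·1° lat → SW at lon 70°, lat -30°.
Cell spans 2° lon × 1° lat. NE corner is SW corner plus one full cell.
latitude -29.000, longitude 72.000.

-29.000, 72.000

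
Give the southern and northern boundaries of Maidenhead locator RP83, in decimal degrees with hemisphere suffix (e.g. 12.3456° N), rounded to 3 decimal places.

63.000° N, 64.000° N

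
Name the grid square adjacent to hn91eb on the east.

Longitude subsquare e = 4; +1 → 5 = f.
The latitude characters are unchanged.

HN91fb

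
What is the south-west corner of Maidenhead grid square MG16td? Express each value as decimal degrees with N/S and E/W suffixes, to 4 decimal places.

Field M=12, G=6: +12·20° lon, +6·10° lat → SW at lon 60°, lat -30°.
Square 1, 6: +1·2° lon, +6·1° lat → SW at lon 62°, lat -24°.
Subsquare t=19, d=3: +19·0.0833333° lon, +3·0.0416667° lat → SW at lon 63.5833°, lat -23.875°.
latitude 23.8750° S, longitude 63.5833° E.

23.8750° S, 63.5833° E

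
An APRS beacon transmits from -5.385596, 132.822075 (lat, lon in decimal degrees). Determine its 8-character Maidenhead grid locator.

Shift to the Maidenhead origin (180°W, 90°S): lon 312.82208, lat 84.61440.
Field: 312.82208/20 → 15 → P, 84.61440/10 → 8 → I; chars PI.
Square: 12.82208/2 → 6, 4.61440/1 → 4; chars 64.
Subsquare: 0.82208/0.0833333 → 9 → j, 0.61440/0.0416667 → 14 → o; chars jo.
Extended square: 0.07208/0.00833333 → 8, 0.03107/0.00416667 → 7; chars 87.

PI64jo87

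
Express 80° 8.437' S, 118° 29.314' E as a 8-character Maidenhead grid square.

Add 180° to longitude and 90° to latitude: 298.48857, 9.85938.
Field (20°×10°, letters A–R): 298.48857/20 → 14 → O, 9.85938/10 → 0 → A; chars OA.
Square (2°×1°, digits 0–9): 18.48857/2 → 9, 9.85938/1 → 9; chars 99.
Subsquare (5′×2.5′, letters a–x): 0.48857/0.0833333 → 5 → f, 0.85938/0.0416667 → 20 → u; chars fu.
Extended square (30″×15″, digits 0–9): 0.07190/0.00833333 → 8, 0.02605/0.00416667 → 6; chars 86.

OA99fu86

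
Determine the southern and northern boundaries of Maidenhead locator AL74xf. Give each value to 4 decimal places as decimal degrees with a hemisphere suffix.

Field A=0, L=11: +0·20° lon, +11·10° lat → SW at lon -180°, lat 20°.
Square 7, 4: +7·2° lon, +4·1° lat → SW at lon -166°, lat 24°.
Subsquare x=23, f=5: +23·0.0833333° lon, +5·0.0416667° lat → SW at lon -164.083°, lat 24.2083°.
Cell spans 0.0833333° lon × 0.0416667° lat.
south 24.2083° N, north 24.2500° N.

24.2083° N, 24.2500° N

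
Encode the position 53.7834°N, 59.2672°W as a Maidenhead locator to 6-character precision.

GO03is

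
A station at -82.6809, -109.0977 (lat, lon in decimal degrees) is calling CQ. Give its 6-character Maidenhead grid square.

DA57kh

Add 180° to longitude and 90° to latitude: 70.9023, 7.3191.
Field: lon ⌊70.9023/20⌋ = 3 → D; lat ⌊7.3191/10⌋ = 0 → A.
Square: lon ⌊10.9023/2⌋ = 5; lat ⌊7.3191/1⌋ = 7.
Subsquare: lon ⌊0.9023/0.0833333⌋ = 10 → k; lat ⌊0.3191/0.0416667⌋ = 7 → h.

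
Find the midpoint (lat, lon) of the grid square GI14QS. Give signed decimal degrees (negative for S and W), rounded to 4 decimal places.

-5.2292, -56.6250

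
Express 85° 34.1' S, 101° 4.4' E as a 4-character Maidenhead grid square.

Add 180° to longitude and 90° to latitude: 281.07, 4.43.
Field (20°×10°, letters A–R): 281.07/20 → 14 → O, 4.43/10 → 0 → A; chars OA.
Square (2°×1°, digits 0–9): 1.07/2 → 0, 4.43/1 → 4; chars 04.

OA04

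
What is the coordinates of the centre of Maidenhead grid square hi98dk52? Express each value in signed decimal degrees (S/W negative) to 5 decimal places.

-1.57292, -21.70417

Field H=7, I=8: +7·20° lon, +8·10° lat → SW at lon -40°, lat -10°.
Square 9, 8: +9·2° lon, +8·1° lat → SW at lon -22°, lat -2°.
Subsquare d=3, k=10: +3·0.0833333° lon, +10·0.0416667° lat → SW at lon -21.75°, lat -1.58333°.
Extended square 5, 2: +5·0.00833333° lon, +2·0.00416667° lat → SW at lon -21.7083°, lat -1.575°.
Cell spans 0.00833333° lon × 0.00416667° lat. Centre is SW corner plus half of each.
latitude -1.57292, longitude -21.70417.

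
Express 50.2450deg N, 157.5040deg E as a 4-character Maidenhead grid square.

Add 180° to longitude and 90° to latitude: 337.50, 140.25.
Field: 337.50/20 → 16 → Q, 140.25/10 → 14 → O; chars QO.
Square: 17.50/2 → 8, 0.25/1 → 0; chars 80.

QO80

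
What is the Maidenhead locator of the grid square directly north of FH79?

FI70

Latitude square 9; +1 → 10, wraps to 0, carry into field.
Latitude field H = 7; +1 → 8 = I.
The longitude characters are unchanged.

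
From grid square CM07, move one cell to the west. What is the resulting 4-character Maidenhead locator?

BM97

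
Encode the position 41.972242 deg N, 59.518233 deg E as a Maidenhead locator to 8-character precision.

Add 180° to longitude and 90° to latitude: 239.51823, 131.97224.
Field: lon ⌊239.51823/20⌋ = 11 → L; lat ⌊131.97224/10⌋ = 13 → N.
Square: lon ⌊19.51823/2⌋ = 9; lat ⌊1.97224/1⌋ = 1.
Subsquare: lon ⌊1.51823/0.0833333⌋ = 18 → s; lat ⌊0.97224/0.0416667⌋ = 23 → x.
Extended square: lon ⌊0.01823/0.00833333⌋ = 2; lat ⌊0.01391/0.00416667⌋ = 3.

LN91sx23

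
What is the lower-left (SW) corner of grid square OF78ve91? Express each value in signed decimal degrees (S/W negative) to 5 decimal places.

Field O=14, F=5: +14·20° lon, +5·10° lat → SW at lon 100°, lat -40°.
Square 7, 8: +7·2° lon, +8·1° lat → SW at lon 114°, lat -32°.
Subsquare v=21, e=4: +21·0.0833333° lon, +4·0.0416667° lat → SW at lon 115.75°, lat -31.8333°.
Extended square 9, 1: +9·0.00833333° lon, +1·0.00416667° lat → SW at lon 115.825°, lat -31.8292°.
latitude -31.82917, longitude 115.82500.

-31.82917, 115.82500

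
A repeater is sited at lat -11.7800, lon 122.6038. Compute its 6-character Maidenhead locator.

PH18hf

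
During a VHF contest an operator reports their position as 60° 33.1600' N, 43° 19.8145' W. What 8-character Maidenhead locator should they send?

GP80in02

Shift to the Maidenhead origin (180°W, 90°S): lon 136.66976, lat 150.55267.
Field (20°×10°, letters A–R): 136.66976/20 → 6 → G, 150.55267/10 → 15 → P; chars GP.
Square (2°×1°, digits 0–9): 16.66976/2 → 8, 0.55267/1 → 0; chars 80.
Subsquare (5′×2.5′, letters a–x): 0.66976/0.0833333 → 8 → i, 0.55267/0.0416667 → 13 → n; chars in.
Extended square (30″×15″, digits 0–9): 0.00309/0.00833333 → 0, 0.01100/0.00416667 → 2; chars 02.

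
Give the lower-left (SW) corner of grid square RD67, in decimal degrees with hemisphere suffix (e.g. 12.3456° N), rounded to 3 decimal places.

53.000° S, 172.000° E

Field R=17, D=3: +17·20° lon, +3·10° lat → SW at lon 160°, lat -60°.
Square 6, 7: +6·2° lon, +7·1° lat → SW at lon 172°, lat -53°.
latitude 53.000° S, longitude 172.000° E.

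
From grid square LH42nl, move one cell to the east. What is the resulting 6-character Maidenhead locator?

LH42ol

Longitude subsquare n = 13; +1 → 14 = o.
The latitude characters are unchanged.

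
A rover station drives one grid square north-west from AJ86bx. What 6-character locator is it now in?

AJ87aa

Longitude subsquare b = 1; −1 → 0 = a.
Latitude subsquare x = 23; +1 → 24, wraps to 0 = a, carry into square.
Latitude square 6; +1 → 7.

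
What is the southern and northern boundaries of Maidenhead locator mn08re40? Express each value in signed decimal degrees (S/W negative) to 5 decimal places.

Field M=12, N=13: +12·20° lon, +13·10° lat → SW at lon 60°, lat 40°.
Square 0, 8: +0·2° lon, +8·1° lat → SW at lon 60°, lat 48°.
Subsquare r=17, e=4: +17·0.0833333° lon, +4·0.0416667° lat → SW at lon 61.4167°, lat 48.1667°.
Extended square 4, 0: +4·0.00833333° lon, +0·0.00416667° lat → SW at lon 61.45°, lat 48.1667°.
Cell spans 0.00833333° lon × 0.00416667° lat.
south 48.16667, north 48.17083.

48.16667, 48.17083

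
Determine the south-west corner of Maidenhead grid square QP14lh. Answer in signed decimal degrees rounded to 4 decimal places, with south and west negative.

Field Q=16, P=15: +16·20° lon, +15·10° lat → SW at lon 140°, lat 60°.
Square 1, 4: +1·2° lon, +4·1° lat → SW at lon 142°, lat 64°.
Subsquare l=11, h=7: +11·0.0833333° lon, +7·0.0416667° lat → SW at lon 142.917°, lat 64.2917°.
latitude 64.2917, longitude 142.9167.

64.2917, 142.9167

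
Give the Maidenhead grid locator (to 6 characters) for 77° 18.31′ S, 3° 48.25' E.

JB12vq

Shift to the Maidenhead origin (180°W, 90°S): lon 183.8042, lat 12.6948.
Field: lon ⌊183.8042/20⌋ = 9 → J; lat ⌊12.6948/10⌋ = 1 → B.
Square: lon ⌊3.8042/2⌋ = 1; lat ⌊2.6948/1⌋ = 2.
Subsquare: lon ⌊1.8042/0.0833333⌋ = 21 → v; lat ⌊0.6948/0.0416667⌋ = 16 → q.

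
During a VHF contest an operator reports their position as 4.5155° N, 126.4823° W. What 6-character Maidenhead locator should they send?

CJ64sm

Shift to the Maidenhead origin (180°W, 90°S): lon 53.5177, lat 94.5155.
Field (20°×10°, letters A–R): lon ⌊53.5177/20⌋ = 2 → C; lat ⌊94.5155/10⌋ = 9 → J.
Square (2°×1°, digits 0–9): lon ⌊13.5177/2⌋ = 6; lat ⌊4.5155/1⌋ = 4.
Subsquare (5′×2.5′, letters a–x): lon ⌊1.5177/0.0833333⌋ = 18 → s; lat ⌊0.5155/0.0416667⌋ = 12 → m.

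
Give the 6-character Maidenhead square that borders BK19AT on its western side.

BK09xt

Longitude subsquare a = 0; −1 → -1, wraps to 23 = x, carry into square.
Longitude square 1; −1 → 0.
The latitude characters are unchanged.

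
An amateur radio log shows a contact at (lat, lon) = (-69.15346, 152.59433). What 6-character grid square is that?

Add 180° to longitude and 90° to latitude: 332.5943, 20.8465.
Field (20°×10°, letters A–R): lon ⌊332.5943/20⌋ = 16 → Q; lat ⌊20.8465/10⌋ = 2 → C.
Square (2°×1°, digits 0–9): lon ⌊12.5943/2⌋ = 6; lat ⌊0.8465/1⌋ = 0.
Subsquare (5′×2.5′, letters a–x): lon ⌊0.5943/0.0833333⌋ = 7 → h; lat ⌊0.8465/0.0416667⌋ = 20 → u.

QC60hu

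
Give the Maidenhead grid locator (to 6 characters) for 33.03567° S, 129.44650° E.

Offset from 180°W / 90°S: lon 309.4465°, lat 56.9643°.
Field: 309.4465/20 → 15 → P, 56.9643/10 → 5 → F; chars PF.
Square: 9.4465/2 → 4, 6.9643/1 → 6; chars 46.
Subsquare: 1.4465/0.0833333 → 17 → r, 0.9643/0.0416667 → 23 → x; chars rx.

PF46rx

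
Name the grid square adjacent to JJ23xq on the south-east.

JJ33ap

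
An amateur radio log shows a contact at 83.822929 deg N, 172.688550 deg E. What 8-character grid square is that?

RR63it27

Offset from 180°W / 90°S: lon 352.68855°, lat 173.82293°.
Field: lon ⌊352.68855/20⌋ = 17 → R; lat ⌊173.82293/10⌋ = 17 → R.
Square: lon ⌊12.68855/2⌋ = 6; lat ⌊3.82293/1⌋ = 3.
Subsquare: lon ⌊0.68855/0.0833333⌋ = 8 → i; lat ⌊0.82293/0.0416667⌋ = 19 → t.
Extended square: lon ⌊0.02188/0.00833333⌋ = 2; lat ⌊0.03126/0.00416667⌋ = 7.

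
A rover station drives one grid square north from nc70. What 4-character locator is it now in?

Latitude square 0; +1 → 1.
The longitude characters are unchanged.

NC71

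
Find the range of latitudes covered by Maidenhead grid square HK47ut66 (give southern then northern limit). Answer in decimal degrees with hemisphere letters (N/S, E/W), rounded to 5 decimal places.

17.81667° N, 17.82083° N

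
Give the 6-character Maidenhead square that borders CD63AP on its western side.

CD53xp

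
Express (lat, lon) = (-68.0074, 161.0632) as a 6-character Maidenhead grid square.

RC01mx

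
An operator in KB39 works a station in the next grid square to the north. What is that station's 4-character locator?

KC30

Latitude square 9; +1 → 10, wraps to 0, carry into field.
Latitude field B = 1; +1 → 2 = C.
The longitude characters are unchanged.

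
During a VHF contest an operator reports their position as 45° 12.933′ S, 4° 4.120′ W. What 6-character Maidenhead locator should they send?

Offset from 180°W / 90°S: lon 175.9313°, lat 44.7844°.
Field: lon ⌊175.9313/20⌋ = 8 → I; lat ⌊44.7844/10⌋ = 4 → E.
Square: lon ⌊15.9313/2⌋ = 7; lat ⌊4.7844/1⌋ = 4.
Subsquare: lon ⌊1.9313/0.0833333⌋ = 23 → x; lat ⌊0.7844/0.0416667⌋ = 18 → s.

IE74xs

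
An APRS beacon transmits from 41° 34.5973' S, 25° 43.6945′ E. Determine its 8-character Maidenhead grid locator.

Offset from 180°W / 90°S: lon 205.72824°, lat 48.42338°.
Field: 205.72824/20 → 10 → K, 48.42338/10 → 4 → E; chars KE.
Square: 5.72824/2 → 2, 8.42338/1 → 8; chars 28.
Subsquare: 1.72824/0.0833333 → 20 → u, 0.42338/0.0416667 → 10 → k; chars uk.
Extended square: 0.06157/0.00833333 → 7, 0.00671/0.00416667 → 1; chars 71.

KE28uk71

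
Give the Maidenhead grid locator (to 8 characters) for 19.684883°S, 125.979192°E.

PH20xh75

Offset from 180°W / 90°S: lon 305.97919°, lat 70.31512°.
Field: 305.97919/20 → 15 → P, 70.31512/10 → 7 → H; chars PH.
Square: 5.97919/2 → 2, 0.31512/1 → 0; chars 20.
Subsquare: 1.97919/0.0833333 → 23 → x, 0.31512/0.0416667 → 7 → h; chars xh.
Extended square: 0.06253/0.00833333 → 7, 0.02345/0.00416667 → 5; chars 75.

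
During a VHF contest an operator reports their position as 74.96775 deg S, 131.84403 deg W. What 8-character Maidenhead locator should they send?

CB45ba87

Add 180° to longitude and 90° to latitude: 48.15597, 15.03225.
Field: 48.15597/20 → 2 → C, 15.03225/10 → 1 → B; chars CB.
Square: 8.15597/2 → 4, 5.03225/1 → 5; chars 45.
Subsquare: 0.15597/0.0833333 → 1 → b, 0.03225/0.0416667 → 0 → a; chars ba.
Extended square: 0.07264/0.00833333 → 8, 0.03225/0.00416667 → 7; chars 87.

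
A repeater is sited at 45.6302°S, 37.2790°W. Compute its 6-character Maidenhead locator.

HE14ii

Shift to the Maidenhead origin (180°W, 90°S): lon 142.7210, lat 44.3698.
Field (20°×10°, letters A–R): lon ⌊142.7210/20⌋ = 7 → H; lat ⌊44.3698/10⌋ = 4 → E.
Square (2°×1°, digits 0–9): lon ⌊2.7210/2⌋ = 1; lat ⌊4.3698/1⌋ = 4.
Subsquare (5′×2.5′, letters a–x): lon ⌊0.7210/0.0833333⌋ = 8 → i; lat ⌊0.3698/0.0416667⌋ = 8 → i.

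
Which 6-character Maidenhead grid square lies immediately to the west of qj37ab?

Longitude subsquare a = 0; −1 → -1, wraps to 23 = x, carry into square.
Longitude square 3; −1 → 2.
The latitude characters are unchanged.

QJ27xb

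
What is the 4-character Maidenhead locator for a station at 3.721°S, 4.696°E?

Offset from 180°W / 90°S: lon 184.70°, lat 86.28°.
Field: 184.70/20 → 9 → J, 86.28/10 → 8 → I; chars JI.
Square: 4.70/2 → 2, 6.28/1 → 6; chars 26.

JI26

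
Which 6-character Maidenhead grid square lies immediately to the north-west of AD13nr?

AD13ms

Longitude subsquare n = 13; −1 → 12 = m.
Latitude subsquare r = 17; +1 → 18 = s.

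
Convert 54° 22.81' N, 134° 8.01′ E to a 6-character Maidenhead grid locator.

PO74bj

Add 180° to longitude and 90° to latitude: 314.1335, 144.3802.
Field: lon ⌊314.1335/20⌋ = 15 → P; lat ⌊144.3802/10⌋ = 14 → O.
Square: lon ⌊14.1335/2⌋ = 7; lat ⌊4.3802/1⌋ = 4.
Subsquare: lon ⌊0.1335/0.0833333⌋ = 1 → b; lat ⌊0.3802/0.0416667⌋ = 9 → j.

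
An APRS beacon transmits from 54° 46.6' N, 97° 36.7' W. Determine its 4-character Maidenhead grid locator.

EO14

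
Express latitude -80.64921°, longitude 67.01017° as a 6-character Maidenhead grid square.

MA39mi

Offset from 180°W / 90°S: lon 247.0102°, lat 9.3508°.
Field: 247.0102/20 → 12 → M, 9.3508/10 → 0 → A; chars MA.
Square: 7.0102/2 → 3, 9.3508/1 → 9; chars 39.
Subsquare: 1.0102/0.0833333 → 12 → m, 0.3508/0.0416667 → 8 → i; chars mi.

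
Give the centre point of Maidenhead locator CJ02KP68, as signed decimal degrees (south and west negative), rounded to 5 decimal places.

Field C=2, J=9: +2·20° lon, +9·10° lat → SW at lon -140°, lat 0°.
Square 0, 2: +0·2° lon, +2·1° lat → SW at lon -140°, lat 2°.
Subsquare k=10, p=15: +10·0.0833333° lon, +15·0.0416667° lat → SW at lon -139.167°, lat 2.625°.
Extended square 6, 8: +6·0.00833333° lon, +8·0.00416667° lat → SW at lon -139.117°, lat 2.65833°.
Cell spans 0.00833333° lon × 0.00416667° lat. Centre is SW corner plus half of each.
latitude 2.66042, longitude -139.11250.

2.66042, -139.11250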